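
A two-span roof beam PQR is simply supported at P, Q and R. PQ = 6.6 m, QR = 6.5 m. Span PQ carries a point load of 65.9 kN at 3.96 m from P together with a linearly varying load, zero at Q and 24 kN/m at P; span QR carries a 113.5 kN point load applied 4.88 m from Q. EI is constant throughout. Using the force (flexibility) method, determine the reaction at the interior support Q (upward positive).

Release continuity at Q by inserting a hinge; the redundant is the internal moment M_Q. The primary structure is two simply-supported spans PQ and QR.
Rotations at Q on the released spans (each span's end-slope, ×1/EI):
  span PQ: point load 65.9 at a = 3.96: Pab(L + a)/(6LEI) = 183.7/EI
  span PQ: triangular load, peak 24: 7w₀L³/(360EI) = 134.2/EI
  span QR: point load 113.5 at a = 4.88: Pab(L + b)/(6LEI) = 186.8/EI
  relative rotation θ_0 = (317.9 + 186.8)/EI = 504.7/EI
A unit hogging moment at Q produces rotation L₁/(3EI) + L₂/(3EI) = 4.367/EI.
Compatibility: M_Q·(L₁+L₂)/(3EI) = θ_0, giving M_Q = 115.6 kN·m (hogging).
Span PQ, ΣM about P with M_Q applied at Q: R_Q^{PQ}·6.6 = 435.2 + 115.6, so R_Q^{PQ} = 83.45 kN and R_P = 145.1 − 83.45 = 61.65 kN.
Span QR, ΣM about R: R_Q^{QR}·6.5 = 183.9 + 115.6, so R_Q^{QR} = 46.07 kN and R_R = 113.5 − 46.07 = 67.43 kN.
R_Q = 83.45 + 46.07 = 129.5 kN.

R_Q = 129.5 kN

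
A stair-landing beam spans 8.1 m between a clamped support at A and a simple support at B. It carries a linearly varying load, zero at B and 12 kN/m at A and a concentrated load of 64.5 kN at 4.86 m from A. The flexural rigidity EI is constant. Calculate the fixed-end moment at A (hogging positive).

Remove the prop at B; the released (primary) structure is a cantilever built in at A.
Primary-structure tip deflection at B by superposition:
  triangular load, peak 12 at the fixed end: w₀L⁴/(30EI) = 1722/EI
  point load 64.5 at a = 4.86: Pa²(3L − a)/(6EI) = 4936/EI
  δ_0 = 6658/EI
Flexibility coefficient — unit upward force at B: δ_{BB} = L³/(3EI) = 177.1/EI.
Compatibility at B: δ_0 − R_B·δ_{BB} = 0, so R_B = 6658/177.1 = 37.58 kN.
Moment equilibrium about A: M_A = Σ(load moments about A) − R_B·L = 444.7 − 37.58×8.1 = 140.3 kN·m.

M_A = 140.3 kN·m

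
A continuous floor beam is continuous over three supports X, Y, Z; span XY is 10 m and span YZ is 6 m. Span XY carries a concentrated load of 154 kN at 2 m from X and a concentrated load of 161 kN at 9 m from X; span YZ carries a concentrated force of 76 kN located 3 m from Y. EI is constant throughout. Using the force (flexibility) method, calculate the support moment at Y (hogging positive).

Insert a hinge at Y; M_Y is the redundant, and each span becomes simply supported.
Rotations at Y on the released spans (each span's end-slope, ×1/EI):
  span XY: point load 154 at a = 2: Pab(L + a)/(6LEI) = 492.8/EI
  span XY: point load 161 at a = 9: Pab(L + a)/(6LEI) = 458.9/EI
  span YZ: point load 76 at a = 3: Pab(L + b)/(6LEI) = 171/EI
  relative rotation θ_0 = (951.6 + 171)/EI = 1123/EI
A unit hogging moment at Y produces rotation L₁/(3EI) + L₂/(3EI) = 5.333/EI.
Compatibility: M_Y·(L₁+L₂)/(3EI) = θ_0, giving M_Y = 210.5 kN·m (hogging).

M_Y = 210.5 kN·m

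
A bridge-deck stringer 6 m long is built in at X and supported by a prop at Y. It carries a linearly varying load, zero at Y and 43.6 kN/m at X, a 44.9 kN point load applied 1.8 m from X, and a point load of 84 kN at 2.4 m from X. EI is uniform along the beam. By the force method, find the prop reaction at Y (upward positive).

Remove the prop at Y; the released (primary) structure is a cantilever built in at X.
Deflection at Y on the released cantilever, summing each load's contribution:
  triangular load, peak 43.6 at the fixed end: w₀L⁴/(30EI) = 1884/EI
  point load 44.9 at a = 1.8: Pa²(3L − a)/(6EI) = 392.8/EI
  point load 84 at a = 2.4: Pa²(3L − a)/(6EI) = 1258/EI
  δ_0 = 3534/EI
Flexibility coefficient — unit upward force at Y: δ_{YY} = L³/(3EI) = 72/EI.
Compatibility at Y: δ_0 − R_Y·δ_{YY} = 0, so R_Y = 3534/72 = 49.09 kN.

R_Y = 49.09 kN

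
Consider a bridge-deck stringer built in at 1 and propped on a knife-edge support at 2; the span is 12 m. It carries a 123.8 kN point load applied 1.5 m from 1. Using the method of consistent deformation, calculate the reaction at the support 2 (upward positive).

Remove the prop at 2; the released (primary) structure is a cantilever built in at 1.
Free-end deflection of the primary structure under the applied loading (downward +):
  point load 123.8 at a = 1.5: Pa²(3L − a)/(6EI) = 1602/EI
Flexibility coefficient — unit upward force at 2: δ_{22} = L³/(3EI) = 576/EI.
Compatibility at 2: δ_0 − R_2·δ_{22} = 0, so R_2 = 1602/576 = 2.781 kN.

R_2 = 2.781 kN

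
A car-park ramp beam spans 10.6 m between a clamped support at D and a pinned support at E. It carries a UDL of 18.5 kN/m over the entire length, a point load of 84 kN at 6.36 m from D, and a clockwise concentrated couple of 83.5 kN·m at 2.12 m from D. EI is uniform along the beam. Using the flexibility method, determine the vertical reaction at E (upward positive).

R_E = 114.1 kN

Choose R_E as the redundant. The primary structure is the cantilever fixed at D.
Free-end deflection of the primary structure under the applied loading (downward +):
  UDL 18.5: wL⁴/(8EI) = 29195/EI
  point load 84 at a = 6.36: Pa²(3L − a)/(6EI) = 14407/EI
  clockwise couple 83.5 at a = 2.12: M₀a(2L − a)/(2EI) = 1689/EI
  δ_0 = 45290/EI
Flexibility coefficient — unit upward force at E: δ_{EE} = L³/(3EI) = 397/EI.
Compatibility at E: δ_0 − R_E·δ_{EE} = 0, so R_E = 45290/397 = 114.1 kN.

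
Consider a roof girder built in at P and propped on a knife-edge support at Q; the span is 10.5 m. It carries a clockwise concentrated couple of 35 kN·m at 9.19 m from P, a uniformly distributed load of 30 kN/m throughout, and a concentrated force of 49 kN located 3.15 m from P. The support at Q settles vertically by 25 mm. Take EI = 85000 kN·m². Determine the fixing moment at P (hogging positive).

M_P = 546.4 kN·m

Take the reaction at Q as the redundant and release it; the primary structure is a cantilever fixed at P.
Free-end deflection of the primary structure under the applied loading (downward +):
  clockwise couple 35 at a = 9.19: M₀a(2L − a)/(2EI) = 1899/EI
  UDL 30: wL⁴/(8EI) = 45581/EI
  point load 49 at a = 3.15: Pa²(3L − a)/(6EI) = 2297/EI
  δ_0 = 49778/EI
Tip deflection under a unit load at Q: L³/(3EI) = 385.9/EI.
With EI = 85000 kN·m²: δ_0 = 0.58563 m and δ_{QQ} = 0.00454 m/kN.
Compatibility — the beam at Q must follow the support down by 0.025 m: δ_0 − R_Q·δ_{QQ} = 0.025, so R_Q = (0.58563 − 0.025)/0.00454 = 123.5 kN.
Moment equilibrium about P: M_P = Σ(load moments about P) − R_Q·L = 1843 − 123.5×10.5 = 546.4 kN·m.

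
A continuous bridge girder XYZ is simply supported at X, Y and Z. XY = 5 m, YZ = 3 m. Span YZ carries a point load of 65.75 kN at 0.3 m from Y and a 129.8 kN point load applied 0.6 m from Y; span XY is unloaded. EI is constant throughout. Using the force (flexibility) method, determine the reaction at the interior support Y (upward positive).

Release continuity at Y by inserting a hinge; the redundant is the internal moment M_Y. The primary structure is two simply-supported spans XY and YZ.
End slopes at the hinge Y, treating each span as simply supported:
  span YZ: point load 65.75 at a = 0.3: Pab(L + b)/(6LEI) = 16.86/EI
  span YZ: point load 129.8 at a = 0.6: Pab(L + b)/(6LEI) = 56.07/EI
  relative rotation θ_0 = (0 + 72.94)/EI = 72.94/EI
A unit hogging moment at Y produces rotation L₁/(3EI) + L₂/(3EI) = 2.667/EI.
Compatibility: M_Y·(L₁+L₂)/(3EI) = θ_0, giving M_Y = 27.35 kN·m (hogging).
Span XY, ΣM about X with M_Y applied at Y: R_Y^{XY}·5 = 0 + 27.35, so R_Y^{XY} = 5.47 kN and R_X = 0 − 5.47 = -5.47 kN.
Span YZ, ΣM about Z: R_Y^{YZ}·3 = 489 + 27.35, so R_Y^{YZ} = 172.1 kN and R_Z = 195.6 − 172.1 = 23.42 kN.
R_Y = 5.47 + 172.1 = 177.6 kN.

R_Y = 177.6 kN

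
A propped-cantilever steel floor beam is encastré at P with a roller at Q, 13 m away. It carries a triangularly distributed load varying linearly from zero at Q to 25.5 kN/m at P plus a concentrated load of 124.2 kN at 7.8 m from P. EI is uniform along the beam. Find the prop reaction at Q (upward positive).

Choose R_Q as the redundant. The primary structure is the cantilever fixed at P.
Deflection at Q on the released cantilever, summing each load's contribution:
  triangular load, peak 25.5 at the fixed end: w₀L⁴/(30EI) = 24277/EI
  point load 124.2 at a = 7.8: Pa²(3L − a)/(6EI) = 39293/EI
  δ_0 = 63570/EI
Tip deflection under a unit load at Q: L³/(3EI) = 732.3/EI.
The prop prevents deflection at Q: R_Q = δ_0/δ_{QQ} = 63570/732.3 = 86.8 kN.

R_Q = 86.8 kN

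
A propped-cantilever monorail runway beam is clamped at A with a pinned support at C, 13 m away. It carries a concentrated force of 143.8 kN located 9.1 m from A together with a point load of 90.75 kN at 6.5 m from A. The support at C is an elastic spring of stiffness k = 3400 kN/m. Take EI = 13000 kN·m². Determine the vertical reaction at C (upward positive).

R_C = 108.8 kN

Release the roller at C. Primary structure: cantilever fixed at A.
Primary-structure tip deflection at C by superposition:
  point load 143.8 at a = 9.1: Pa²(3L − a)/(6EI) = 59342/EI
  point load 90.75 at a = 6.5: Pa²(3L − a)/(6EI) = 20769/EI
  δ_0 = 80110/EI
Flexibility coefficient — unit upward force at C: δ_{CC} = L³/(3EI) = 732.3/EI.
With EI = 13000 kN·m²: δ_0 = 6.1623 m and δ_{CC} = 0.056333 m/kN.
Compatibility — the spring shortens by R_C/k under the reaction it provides: δ_0 − R_C·δ_{CC} = R_C/k. With 1/k = 0.000294 m/kN, R_C = δ_0 / (δ_{CC} + 1/k) = 6.1623 / (0.056333 + 0.000294) = 108.8 kN.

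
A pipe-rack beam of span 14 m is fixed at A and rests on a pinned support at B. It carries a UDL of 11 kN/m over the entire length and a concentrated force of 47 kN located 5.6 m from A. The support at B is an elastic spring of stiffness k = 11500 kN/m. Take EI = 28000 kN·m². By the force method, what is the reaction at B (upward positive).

R_B = 67.35 kN

Remove the prop at B; the released (primary) structure is a cantilever built in at A.
Downward deflection at the released point B due to the loads:
  UDL 11: wL⁴/(8EI) = 52822/EI
  point load 47 at a = 5.6: Pa²(3L − a)/(6EI) = 8942/EI
  δ_0 = 61764/EI
Flexibility coefficient — unit upward force at B: δ_{BB} = L³/(3EI) = 914.7/EI.
With EI = 28000 kN·m²: δ_0 = 2.2058 m and δ_{BB} = 0.032667 m/kN.
Compatibility — the spring shortens by R_B/k under the reaction it provides: δ_0 − R_B·δ_{BB} = R_B/k. With 1/k = 0.000087 m/kN, R_B = δ_0 / (δ_{BB} + 1/k) = 2.2058 / (0.032667 + 0.000087) = 67.35 kN.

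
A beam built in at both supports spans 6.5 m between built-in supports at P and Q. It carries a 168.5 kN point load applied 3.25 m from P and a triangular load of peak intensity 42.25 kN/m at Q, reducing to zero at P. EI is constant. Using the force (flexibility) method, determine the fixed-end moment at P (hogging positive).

M_P = 196.4 kN·m

Release both end moments; the primary structure is a simply-supported span PQ with redundants M_P and M_Q.
End rotations of the released simple span under the applied load (×1/EI):
  at P: point load 168.5 at a = 3.25: Pab(L + b)/(6LEI) = 444.9/EI
  at Q: point load 168.5 at a = 3.25: Pab(L + a)/(6LEI) = 444.9/EI
  at P: triangular load, peak 42.25: 7w₀L³/(360EI) = 225.6/EI
  at Q: triangular load, peak 42.25: w₀L³/(45EI) = 257.8/EI
  θ_P0 = 670.6/EI,  θ_Q0 = 702.8/EI
Flexibility coefficients: a unit moment at one end gives L/(3EI) there and L/(6EI) at the far end, so f₁₁ = f₂₂ = 2.167/EI and f₁₂ = f₂₁ = 1.083/EI.
Compatibility — zero rotation at each built-in end:
  2.167 M_P + 1.083 M_Q = 670.6
  1.083 M_P + 2.167 M_Q = 702.8
Solving the pair gives M_P = 196.4 kN·m and M_Q = 226.2 kN·m (hogging).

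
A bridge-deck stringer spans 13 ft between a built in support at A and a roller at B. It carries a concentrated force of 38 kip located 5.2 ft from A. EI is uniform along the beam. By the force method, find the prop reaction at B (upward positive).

Remove the prop at B; the released (primary) structure is a cantilever built in at A.
Deflection at B on the released cantilever, summing each load's contribution:
  point load 38 at a = 5.2: Pa²(3L − a)/(6EI) = 5788/EI
Tip deflection under a unit load at B: L³/(3EI) = 732.3/EI.
The prop prevents deflection at B: R_B = δ_0/δ_{BB} = 5788/732.3 = 7.904 kip.

R_B = 7.904 kip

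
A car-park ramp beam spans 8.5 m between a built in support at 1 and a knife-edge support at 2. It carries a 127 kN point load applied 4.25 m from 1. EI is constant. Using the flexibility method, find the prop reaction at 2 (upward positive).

Choose R_2 as the redundant. The primary structure is the cantilever fixed at 1.
Downward deflection at the released point 2 due to the loads:
  point load 127 at a = 4.25: Pa²(3L − a)/(6EI) = 8124/EI
Tip deflection under a unit load at 2: L³/(3EI) = 204.7/EI.
The prop prevents deflection at 2: R_2 = δ_0/δ_{22} = 8124/204.7 = 39.69 kN.

R_2 = 39.69 kN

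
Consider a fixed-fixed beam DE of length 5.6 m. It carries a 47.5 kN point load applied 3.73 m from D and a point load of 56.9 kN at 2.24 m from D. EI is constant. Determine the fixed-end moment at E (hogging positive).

Release both end moments; the primary structure is a simply-supported span DE with redundants M_D and M_E.
Simple-span end rotations at D and E under the given loads:
  at D: point load 47.5 at a = 3.73: Pab(L + b)/(6LEI) = 73.66/EI
  at E: point load 47.5 at a = 3.73: Pab(L + a)/(6LEI) = 92/EI
  at D: point load 56.9 at a = 2.24: Pab(L + b)/(6LEI) = 114.2/EI
  at E: point load 56.9 at a = 2.24: Pab(L + a)/(6LEI) = 99.93/EI
  θ_D0 = 187.9/EI,  θ_E0 = 191.9/EI
Flexibility coefficients: a unit moment at one end gives L/(3EI) there and L/(6EI) at the far end, so f₁₁ = f₂₂ = 1.867/EI and f₁₂ = f₂₁ = 0.9333/EI.
Compatibility — zero rotation at each built-in end:
  1.867 M_D + 0.9333 M_E = 187.9
  0.9333 M_D + 1.867 M_E = 191.9
Solving the pair gives M_D = 65.64 kN·m and M_E = 70 kN·m (hogging).

M_E = 70 kN·m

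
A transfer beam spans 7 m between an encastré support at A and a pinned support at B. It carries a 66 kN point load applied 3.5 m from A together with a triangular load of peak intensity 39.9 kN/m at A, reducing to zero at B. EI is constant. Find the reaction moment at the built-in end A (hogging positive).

Remove the prop at B; the released (primary) structure is a cantilever built in at A.
Deflection at B on the released cantilever, summing each load's contribution:
  point load 66 at a = 3.5: Pa²(3L − a)/(6EI) = 2358/EI
  triangular load, peak 39.9 at the fixed end: w₀L⁴/(30EI) = 3193/EI
  δ_0 = 5551/EI
Flexibility coefficient — unit upward force at B: δ_{BB} = L³/(3EI) = 114.3/EI.
Compatibility at B: δ_0 − R_B·δ_{BB} = 0, so R_B = 5551/114.3 = 48.55 kN.
Moment equilibrium about A: M_A = Σ(load moments about A) − R_B·L = 556.9 − 48.55×7 = 217 kN·m.

M_A = 217 kN·m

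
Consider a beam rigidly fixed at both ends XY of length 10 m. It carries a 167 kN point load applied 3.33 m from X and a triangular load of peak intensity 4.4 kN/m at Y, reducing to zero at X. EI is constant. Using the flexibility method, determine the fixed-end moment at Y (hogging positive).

Take the two fixed-end moments M_X, M_Y as redundants; the released structure is the simple span XY.
Simple-span end rotations at X and Y under the given loads:
  at X: point load 167 at a = 3.33: Pab(L + b)/(6LEI) = 1031/EI
  at Y: point load 167 at a = 3.33: Pab(L + a)/(6LEI) = 824.1/EI
  at X: triangular load, peak 4.4: 7w₀L³/(360EI) = 85.56/EI
  at Y: triangular load, peak 4.4: w₀L³/(45EI) = 97.78/EI
  θ_X0 = 1116/EI,  θ_Y0 = 921.9/EI
Flexibility coefficients: a unit moment at one end gives L/(3EI) there and L/(6EI) at the far end, so f₁₁ = f₂₂ = 3.333/EI and f₁₂ = f₂₁ = 1.667/EI.
Compatibility — zero rotation at each built-in end:
  3.333 M_X + 1.667 M_Y = 1116
  1.667 M_X + 3.333 M_Y = 921.9
Solving the pair gives M_X = 262.1 kN·m and M_Y = 145.5 kN·m (hogging).

M_Y = 145.5 kN·m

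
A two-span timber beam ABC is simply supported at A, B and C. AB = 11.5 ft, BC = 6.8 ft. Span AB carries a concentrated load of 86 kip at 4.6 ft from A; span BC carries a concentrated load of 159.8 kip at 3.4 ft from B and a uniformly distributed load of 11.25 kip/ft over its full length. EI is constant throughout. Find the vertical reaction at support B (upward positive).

R_B = 200.4 kip

Take M_B as the redundant. Released structure: two simple spans AB and BC with a hinge at B.
Rotations at B on the released spans (each span's end-slope, ×1/EI):
  span AB: point load 86 at a = 4.6: Pab(L + a)/(6LEI) = 636.9/EI
  span BC: point load 159.8 at a = 3.4: Pab(L + b)/(6LEI) = 461.8/EI
  span BC: UDL 11.25: wL³/(24EI) = 147.4/EI
  relative rotation θ_0 = (636.9 + 609.2)/EI = 1246/EI
A unit hogging moment at B produces rotation L₁/(3EI) + L₂/(3EI) = 6.1/EI.
Compatibility: M_B·(L₁+L₂)/(3EI) = θ_0, giving M_B = 204.3 kip·ft (hogging).
Span AB, ΣM about A with M_B applied at B: R_B^{AB}·11.5 = 395.6 + 204.3, so R_B^{AB} = 52.16 kip and R_A = 86 − 52.16 = 33.84 kip.
Span BC, ΣM about C: R_B^{BC}·6.8 = 803.4 + 204.3, so R_B^{BC} = 148.2 kip and R_C = 236.3 − 148.2 = 88.11 kip.
R_B = 52.16 + 148.2 = 200.4 kip.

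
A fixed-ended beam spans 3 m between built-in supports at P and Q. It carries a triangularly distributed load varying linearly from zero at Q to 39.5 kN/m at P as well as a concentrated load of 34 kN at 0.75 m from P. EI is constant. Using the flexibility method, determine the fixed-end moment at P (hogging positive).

Take the two fixed-end moments M_P, M_Q as redundants; the released structure is the simple span PQ.
End rotations of the released simple span under the applied load (×1/EI):
  at P: triangular load, peak 39.5: w₀L³/(45EI) = 23.7/EI
  at Q: triangular load, peak 39.5: 7w₀L³/(360EI) = 20.74/EI
  at P: point load 34 at a = 0.75: Pab(L + b)/(6LEI) = 16.73/EI
  at Q: point load 34 at a = 0.75: Pab(L + a)/(6LEI) = 11.95/EI
  θ_P0 = 40.43/EI,  θ_Q0 = 32.69/EI
Flexibility coefficients: a unit moment at one end gives L/(3EI) there and L/(6EI) at the far end, so f₁₁ = f₂₂ = 1/EI and f₁₂ = f₂₁ = 0.5/EI.
Compatibility — zero rotation at each built-in end:
  1 M_P + 0.5 M_Q = 40.43
  0.5 M_P + 1 M_Q = 32.69
Solving the pair gives M_P = 32.12 kN·m and M_Q = 16.63 kN·m (hogging).

M_P = 32.12 kN·m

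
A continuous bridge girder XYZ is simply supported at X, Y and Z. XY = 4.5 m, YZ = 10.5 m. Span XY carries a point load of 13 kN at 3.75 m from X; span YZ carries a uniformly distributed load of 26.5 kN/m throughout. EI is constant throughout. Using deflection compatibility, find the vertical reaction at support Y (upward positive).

Insert a hinge at Y; M_Y is the redundant, and each span becomes simply supported.
Discontinuity in slope at Y on the released structure — sum the simple-span end rotations:
  span XY: point load 13 at a = 3.75: Pab(L + a)/(6LEI) = 11.17/EI
  span YZ: UDL 26.5: wL³/(24EI) = 1278/EI
  relative rotation θ_0 = (11.17 + 1278)/EI = 1289/EI
A unit hogging moment at Y produces rotation L₁/(3EI) + L₂/(3EI) = 5/EI.
Compatibility: M_Y·(L₁+L₂)/(3EI) = θ_0, giving M_Y = 257.9 kN·m (hogging).
Span XY, ΣM about X with M_Y applied at Y: R_Y^{XY}·4.5 = 48.75 + 257.9, so R_Y^{XY} = 68.14 kN and R_X = 13 − 68.14 = -55.14 kN.
Span YZ, ΣM about Z: R_Y^{YZ}·10.5 = 1461 + 257.9, so R_Y^{YZ} = 163.7 kN and R_Z = 278.2 − 163.7 = 114.6 kN.
R_Y = 68.14 + 163.7 = 231.8 kN.

R_Y = 231.8 kN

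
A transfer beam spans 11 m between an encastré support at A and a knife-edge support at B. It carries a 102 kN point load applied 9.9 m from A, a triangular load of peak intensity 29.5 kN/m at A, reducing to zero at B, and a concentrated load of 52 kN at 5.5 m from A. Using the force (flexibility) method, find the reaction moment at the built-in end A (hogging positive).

Release the roller at B. Primary structure: cantilever fixed at A.
Downward deflection at the released point B due to the loads:
  point load 102 at a = 9.9: Pa²(3L − a)/(6EI) = 38489/EI
  triangular load, peak 29.5 at the fixed end: w₀L⁴/(30EI) = 14397/EI
  point load 52 at a = 5.5: Pa²(3L − a)/(6EI) = 7210/EI
  δ_0 = 60095/EI
Tip deflection under a unit load at B: L³/(3EI) = 443.7/EI.
The prop prevents deflection at B: R_B = δ_0/δ_{BB} = 60095/443.7 = 135.5 kN.
Moment equilibrium about A: M_A = Σ(load moments about A) − R_B·L = 1891 − 135.5×11 = 400.8 kN·m.

M_A = 400.8 kN·m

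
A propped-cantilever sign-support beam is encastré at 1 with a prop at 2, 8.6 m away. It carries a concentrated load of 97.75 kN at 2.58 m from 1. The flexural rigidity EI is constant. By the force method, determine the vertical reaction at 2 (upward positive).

R_2 = 11.88 kN

Release the roller at 2. Primary structure: cantilever fixed at 1.
Free-end deflection of the primary structure under the applied loading (downward +):
  point load 97.75 at a = 2.58: Pa²(3L − a)/(6EI) = 2518/EI
Flexibility coefficient — unit upward force at 2: δ_{22} = L³/(3EI) = 212/EI.
The prop prevents deflection at 2: R_2 = δ_0/δ_{22} = 2518/212 = 11.88 kN.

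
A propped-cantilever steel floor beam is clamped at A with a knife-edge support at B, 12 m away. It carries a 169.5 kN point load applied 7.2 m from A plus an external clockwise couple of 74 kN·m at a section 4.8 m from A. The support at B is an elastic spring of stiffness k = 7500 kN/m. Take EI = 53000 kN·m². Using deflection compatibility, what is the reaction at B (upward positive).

Choose R_B as the redundant. The primary structure is the cantilever fixed at A.
Free-end deflection of the primary structure under the applied loading (downward +):
  point load 169.5 at a = 7.2: Pa²(3L − a)/(6EI) = 42177/EI
  clockwise couple 74 at a = 4.8: M₀a(2L − a)/(2EI) = 3410/EI
  δ_0 = 45587/EI
Flexibility coefficient — unit upward force at B: δ_{BB} = L³/(3EI) = 576/EI.
With EI = 53000 kN·m²: δ_0 = 0.86013 m and δ_{BB} = 0.010868 m/kN.
Compatibility — the spring shortens by R_B/k under the reaction it provides: δ_0 − R_B·δ_{BB} = R_B/k. With 1/k = 0.000133 m/kN, R_B = δ_0 / (δ_{BB} + 1/k) = 0.86013 / (0.010868 + 0.000133) = 78.18 kN.

R_B = 78.18 kN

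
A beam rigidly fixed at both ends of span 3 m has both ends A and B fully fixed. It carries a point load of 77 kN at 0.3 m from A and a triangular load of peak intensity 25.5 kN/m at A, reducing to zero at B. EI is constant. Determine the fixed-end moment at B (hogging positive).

M_B = 9.729 kN·m

Release both end moments; the primary structure is a simply-supported span AB with redundants M_A and M_B.
Simple-span end rotations at A and B under the given loads:
  at A: point load 77 at a = 0.3: Pab(L + b)/(6LEI) = 19.75/EI
  at B: point load 77 at a = 0.3: Pab(L + a)/(6LEI) = 11.43/EI
  at A: triangular load, peak 25.5: w₀L³/(45EI) = 15.3/EI
  at B: triangular load, peak 25.5: 7w₀L³/(360EI) = 13.39/EI
  θ_A0 = 35.05/EI,  θ_B0 = 24.82/EI
Flexibility coefficients: a unit moment at one end gives L/(3EI) there and L/(6EI) at the far end, so f₁₁ = f₂₂ = 1/EI and f₁₂ = f₂₁ = 0.5/EI.
Compatibility — zero rotation at each built-in end:
  1 M_A + 0.5 M_B = 35.05
  0.5 M_A + 1 M_B = 24.82
Solving the pair gives M_A = 30.19 kN·m and M_B = 9.729 kN·m (hogging).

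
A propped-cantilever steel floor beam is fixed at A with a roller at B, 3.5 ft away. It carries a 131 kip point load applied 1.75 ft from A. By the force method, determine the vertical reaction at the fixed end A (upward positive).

Choose R_B as the redundant. The primary structure is the cantilever fixed at A.
Deflection at B on the released cantilever, summing each load's contribution:
  point load 131 at a = 1.75: Pa²(3L − a)/(6EI) = 585.1/EI
Flexibility coefficient — unit upward force at B: δ_{BB} = L³/(3EI) = 14.29/EI.
The prop prevents deflection at B: R_B = δ_0/δ_{BB} = 585.1/14.29 = 40.94 kip.
Vertical equilibrium: R_A = ΣP − R_B = 131 − 40.94 = 90.06 kip.

R_A = 90.06 kip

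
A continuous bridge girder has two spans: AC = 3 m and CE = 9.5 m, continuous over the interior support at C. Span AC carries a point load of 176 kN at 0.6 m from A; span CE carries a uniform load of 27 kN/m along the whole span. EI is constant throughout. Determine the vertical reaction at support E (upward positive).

R_E = 102.6 kN

Release continuity at C by inserting a hinge; the redundant is the internal moment M_C. The primary structure is two simply-supported spans AC and CE.
End slopes at the hinge C, treating each span as simply supported:
  span AC: point load 176 at a = 0.6: Pab(L + a)/(6LEI) = 50.69/EI
  span CE: UDL 27: wL³/(24EI) = 964.5/EI
  relative rotation θ_0 = (50.69 + 964.5)/EI = 1015/EI
A unit hogging moment at C produces rotation L₁/(3EI) + L₂/(3EI) = 4.167/EI.
Slope continuity at C: θ_0 = M_C·4.167/EI, so M_C = 1015/4.167 = 243.7 kN·m (hogging).
Span CE, ΣM about E: R_C^{CE}·9.5 = 1218 + 243.7, so R_C^{CE} = 153.9 kN and R_E = 256.5 − 153.9 = 102.6 kN.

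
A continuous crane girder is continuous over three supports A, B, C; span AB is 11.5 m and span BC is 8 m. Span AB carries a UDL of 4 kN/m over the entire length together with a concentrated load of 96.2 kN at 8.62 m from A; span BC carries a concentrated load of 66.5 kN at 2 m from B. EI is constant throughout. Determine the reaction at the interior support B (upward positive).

Take M_B as the redundant. Released structure: two simple spans AB and BC with a hinge at B.
Rotations at B on the released spans (each span's end-slope, ×1/EI):
  span AB: UDL 4: wL³/(24EI) = 253.5/EI
  span AB: point load 96.2 at a = 8.62: Pab(L + a)/(6LEI) = 696.4/EI
  span BC: point load 66.5 at a = 2: Pab(L + b)/(6LEI) = 232.8/EI
  relative rotation θ_0 = (949.9 + 232.8)/EI = 1183/EI
A unit hogging moment at B produces rotation L₁/(3EI) + L₂/(3EI) = 6.5/EI.
Compatibility: M_B·(L₁+L₂)/(3EI) = θ_0, giving M_B = 181.9 kN·m (hogging).
Span AB, ΣM about A with M_B applied at B: R_B^{AB}·11.5 = 1094 + 181.9, so R_B^{AB} = 110.9 kN and R_A = 142.2 − 110.9 = 31.27 kN.
Span BC, ΣM about C: R_B^{BC}·8 = 399 + 181.9, so R_B^{BC} = 72.62 kN and R_C = 66.5 − 72.62 = -6.118 kN.
R_B = 110.9 + 72.62 = 183.5 kN.

R_B = 183.5 kN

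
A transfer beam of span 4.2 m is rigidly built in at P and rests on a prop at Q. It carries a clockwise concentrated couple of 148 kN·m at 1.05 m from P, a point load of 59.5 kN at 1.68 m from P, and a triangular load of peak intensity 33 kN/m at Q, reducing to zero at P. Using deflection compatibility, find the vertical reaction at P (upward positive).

R_P = 55.18 kN

Take the reaction at Q as the redundant and release it; the primary structure is a cantilever fixed at P.
Primary-structure tip deflection at Q by superposition:
  clockwise couple 148 at a = 1.05: M₀a(2L − a)/(2EI) = 571.1/EI
  point load 59.5 at a = 1.68: Pa²(3L − a)/(6EI) = 305.6/EI
  triangular load, peak 33 at the free end: 11w₀L⁴/(120EI) = 941.3/EI
  δ_0 = 1818/EI
Tip deflection under a unit load at Q: L³/(3EI) = 24.7/EI.
The prop prevents deflection at Q: R_Q = δ_0/δ_{QQ} = 1818/24.7 = 73.62 kN.
Vertical equilibrium: R_P = ΣP − R_Q = 128.8 − 73.62 = 55.18 kN.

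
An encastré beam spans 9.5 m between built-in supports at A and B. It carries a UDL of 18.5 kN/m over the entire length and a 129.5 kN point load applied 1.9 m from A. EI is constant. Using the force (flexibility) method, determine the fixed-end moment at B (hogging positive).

M_B = 178.5 kN·m

Release both end moments; the primary structure is a simply-supported span AB with redundants M_A and M_B.
Simple-span end rotations at A and B under the given loads:
  at A: UDL 18.5: wL³/(24EI) = 660.9/EI
  at B: UDL 18.5: wL³/(24EI) = 660.9/EI
  at A: point load 129.5 at a = 1.9: Pab(L + b)/(6LEI) = 561/EI
  at B: point load 129.5 at a = 1.9: Pab(L + a)/(6LEI) = 374/EI
  θ_A0 = 1222/EI,  θ_B0 = 1035/EI
Flexibility coefficients: a unit moment at one end gives L/(3EI) there and L/(6EI) at the far end, so f₁₁ = f₂₂ = 3.167/EI and f₁₂ = f₂₁ = 1.583/EI.
Compatibility — zero rotation at each built-in end:
  3.167 M_A + 1.583 M_B = 1222
  1.583 M_A + 3.167 M_B = 1035
Solving the pair gives M_A = 296.6 kN·m and M_B = 178.5 kN·m (hogging).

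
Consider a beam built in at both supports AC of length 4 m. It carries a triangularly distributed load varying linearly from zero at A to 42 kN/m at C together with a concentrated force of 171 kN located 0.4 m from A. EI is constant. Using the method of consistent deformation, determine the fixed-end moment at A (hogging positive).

Take the two fixed-end moments M_A, M_C as redundants; the released structure is the simple span AC.
End rotations of the released simple span under the applied load (×1/EI):
  at A: triangular load, peak 42: 7w₀L³/(360EI) = 52.27/EI
  at C: triangular load, peak 42: w₀L³/(45EI) = 59.73/EI
  at A: point load 171 at a = 0.4: Pab(L + b)/(6LEI) = 77.98/EI
  at C: point load 171 at a = 0.4: Pab(L + a)/(6LEI) = 45.14/EI
  θ_A0 = 130.2/EI,  θ_C0 = 104.9/EI
Flexibility coefficients: a unit moment at one end gives L/(3EI) there and L/(6EI) at the far end, so f₁₁ = f₂₂ = 1.333/EI and f₁₂ = f₂₁ = 0.6667/EI.
Compatibility — zero rotation at each built-in end:
  1.333 M_A + 0.6667 M_C = 130.2
  0.6667 M_A + 1.333 M_C = 104.9
Solving the pair gives M_A = 77.8 kN·m and M_C = 39.76 kN·m (hogging).

M_A = 77.8 kN·m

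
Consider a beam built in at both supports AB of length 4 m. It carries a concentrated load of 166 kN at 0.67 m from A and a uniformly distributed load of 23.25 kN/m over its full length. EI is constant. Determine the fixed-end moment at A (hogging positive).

Take the two fixed-end moments M_A, M_B as redundants; the released structure is the simple span AB.
On the primary (simply-supported) span, the end slopes from the loading are:
  at A: point load 166 at a = 0.67: Pab(L + b)/(6LEI) = 113.1/EI
  at B: point load 166 at a = 0.67: Pab(L + a)/(6LEI) = 72.07/EI
  at A: UDL 23.25: wL³/(24EI) = 62/EI
  at B: UDL 23.25: wL³/(24EI) = 62/EI
  θ_A0 = 175.1/EI,  θ_B0 = 134.1/EI
Flexibility coefficients: a unit moment at one end gives L/(3EI) there and L/(6EI) at the far end, so f₁₁ = f₂₂ = 1.333/EI and f₁₂ = f₂₁ = 0.6667/EI.
Compatibility — zero rotation at each built-in end:
  1.333 M_A + 0.6667 M_B = 175.1
  0.6667 M_A + 1.333 M_B = 134.1
Solving the pair gives M_A = 108.1 kN·m and M_B = 46.51 kN·m (hogging).

M_A = 108.1 kN·m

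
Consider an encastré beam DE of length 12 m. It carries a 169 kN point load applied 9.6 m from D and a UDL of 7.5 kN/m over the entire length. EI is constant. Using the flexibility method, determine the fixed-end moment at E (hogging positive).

Release both end moments; the primary structure is a simply-supported span DE with redundants M_D and M_E.
End rotations of the released simple span under the applied load (×1/EI):
  at D: point load 169 at a = 9.6: Pab(L + b)/(6LEI) = 778.8/EI
  at E: point load 169 at a = 9.6: Pab(L + a)/(6LEI) = 1168/EI
  at D: UDL 7.5: wL³/(24EI) = 540/EI
  at E: UDL 7.5: wL³/(24EI) = 540/EI
  θ_D0 = 1319/EI,  θ_E0 = 1708/EI
Flexibility coefficients: a unit moment at one end gives L/(3EI) there and L/(6EI) at the far end, so f₁₁ = f₂₂ = 4/EI and f₁₂ = f₂₁ = 2/EI.
Compatibility — zero rotation at each built-in end:
  4 M_D + 2 M_E = 1319
  2 M_D + 4 M_E = 1708
Solving the pair gives M_D = 154.9 kN·m and M_E = 349.6 kN·m (hogging).

M_E = 349.6 kN·m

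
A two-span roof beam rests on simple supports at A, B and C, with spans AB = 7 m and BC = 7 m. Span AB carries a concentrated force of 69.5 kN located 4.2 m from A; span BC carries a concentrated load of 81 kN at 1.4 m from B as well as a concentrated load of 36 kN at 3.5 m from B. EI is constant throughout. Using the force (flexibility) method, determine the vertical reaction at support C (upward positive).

Take M_B as the redundant. Released structure: two simple spans AB and BC with a hinge at B.
Rotations at B on the released spans (each span's end-slope, ×1/EI):
  span AB: point load 69.5 at a = 4.2: Pab(L + a)/(6LEI) = 218/EI
  span BC: point load 81 at a = 1.4: Pab(L + b)/(6LEI) = 190.5/EI
  span BC: point load 36 at a = 3.5: Pab(L + b)/(6LEI) = 110.2/EI
  relative rotation θ_0 = (218 + 300.8)/EI = 518.7/EI
A unit hogging moment at B produces rotation L₁/(3EI) + L₂/(3EI) = 4.667/EI.
Slope continuity at B: θ_0 = M_B·4.667/EI, so M_B = 518.7/4.667 = 111.2 kN·m (hogging).
Span BC, ΣM about C: R_B^{BC}·7 = 579.6 + 111.2, so R_B^{BC} = 98.68 kN and R_C = 117 − 98.68 = 18.32 kN.

R_C = 18.32 kN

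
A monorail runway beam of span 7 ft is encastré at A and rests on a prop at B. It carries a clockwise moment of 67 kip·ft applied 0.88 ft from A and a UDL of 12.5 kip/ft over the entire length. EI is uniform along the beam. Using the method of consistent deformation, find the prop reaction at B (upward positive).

Remove the prop at B; the released (primary) structure is a cantilever built in at A.
Downward deflection at the released point B due to the loads:
  clockwise couple 67 at a = 0.88: M₀a(2L − a)/(2EI) = 386.8/EI
  UDL 12.5: wL⁴/(8EI) = 3752/EI
  δ_0 = 4138/EI
Flexibility coefficient — unit upward force at B: δ_{BB} = L³/(3EI) = 114.3/EI.
The prop prevents deflection at B: R_B = δ_0/δ_{BB} = 4138/114.3 = 36.2 kip.

R_B = 36.2 kip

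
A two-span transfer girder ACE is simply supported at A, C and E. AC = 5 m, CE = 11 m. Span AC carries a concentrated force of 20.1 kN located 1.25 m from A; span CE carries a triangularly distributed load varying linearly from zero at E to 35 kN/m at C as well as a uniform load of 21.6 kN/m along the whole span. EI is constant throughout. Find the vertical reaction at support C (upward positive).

R_C = 375 kN

Release continuity at C by inserting a hinge; the redundant is the internal moment M_C. The primary structure is two simply-supported spans AC and CE.
End slopes at the hinge C, treating each span as simply supported:
  span AC: point load 20.1 at a = 1.25: Pab(L + a)/(6LEI) = 19.63/EI
  span CE: triangular load, peak 35: w₀L³/(45EI) = 1035/EI
  span CE: UDL 21.6: wL³/(24EI) = 1198/EI
  relative rotation θ_0 = (19.63 + 2233)/EI = 2253/EI
A unit hogging moment at C produces rotation L₁/(3EI) + L₂/(3EI) = 5.333/EI.
Compatibility: M_C·(L₁+L₂)/(3EI) = θ_0, giving M_C = 422.4 kN·m (hogging).
Span AC, ΣM about A with M_C applied at C: R_C^{AC}·5 = 25.12 + 422.4, so R_C^{AC} = 89.5 kN and R_A = 20.1 − 89.5 = -69.4 kN.
Span CE, ΣM about E: R_C^{CE}·11 = 2718 + 422.4, so R_C^{CE} = 285.5 kN and R_E = 430.1 − 285.5 = 144.6 kN.
R_C = 89.5 + 285.5 = 375 kN.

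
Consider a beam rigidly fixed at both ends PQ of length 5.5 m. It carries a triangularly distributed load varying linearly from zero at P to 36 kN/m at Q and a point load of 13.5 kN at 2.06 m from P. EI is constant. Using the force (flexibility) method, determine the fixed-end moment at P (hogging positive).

Release both end moments; the primary structure is a simply-supported span PQ with redundants M_P and M_Q.
End rotations of the released simple span under the applied load (×1/EI):
  at P: triangular load, peak 36: 7w₀L³/(360EI) = 116.5/EI
  at Q: triangular load, peak 36: w₀L³/(45EI) = 133.1/EI
  at P: point load 13.5 at a = 2.06: Pab(L + b)/(6LEI) = 25.92/EI
  at Q: point load 13.5 at a = 2.06: Pab(L + a)/(6LEI) = 21.92/EI
  θ_P0 = 142.4/EI,  θ_Q0 = 155/EI
Flexibility coefficients: a unit moment at one end gives L/(3EI) there and L/(6EI) at the far end, so f₁₁ = f₂₂ = 1.833/EI and f₁₂ = f₂₁ = 0.9167/EI.
Compatibility — zero rotation at each built-in end:
  1.833 M_P + 0.9167 M_Q = 142.4
  0.9167 M_P + 1.833 M_Q = 155
Solving the pair gives M_P = 47.18 kN·m and M_Q = 60.96 kN·m (hogging).

M_P = 47.18 kN·m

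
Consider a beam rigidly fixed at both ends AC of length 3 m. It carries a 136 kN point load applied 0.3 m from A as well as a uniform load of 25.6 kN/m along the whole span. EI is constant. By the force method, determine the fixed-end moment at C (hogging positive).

M_C = 22.87 kN·m

Release both end moments; the primary structure is a simply-supported span AC with redundants M_A and M_C.
On the primary (simply-supported) span, the end slopes from the loading are:
  at A: point load 136 at a = 0.3: Pab(L + b)/(6LEI) = 34.88/EI
  at C: point load 136 at a = 0.3: Pab(L + a)/(6LEI) = 20.2/EI
  at A: UDL 25.6: wL³/(24EI) = 28.8/EI
  at C: UDL 25.6: wL³/(24EI) = 28.8/EI
  θ_A0 = 63.68/EI,  θ_C0 = 49/EI
Flexibility coefficients: a unit moment at one end gives L/(3EI) there and L/(6EI) at the far end, so f₁₁ = f₂₂ = 1/EI and f₁₂ = f₂₁ = 0.5/EI.
Compatibility — zero rotation at each built-in end:
  1 M_A + 0.5 M_C = 63.68
  0.5 M_A + 1 M_C = 49
Solving the pair gives M_A = 52.25 kN·m and M_C = 22.87 kN·m (hogging).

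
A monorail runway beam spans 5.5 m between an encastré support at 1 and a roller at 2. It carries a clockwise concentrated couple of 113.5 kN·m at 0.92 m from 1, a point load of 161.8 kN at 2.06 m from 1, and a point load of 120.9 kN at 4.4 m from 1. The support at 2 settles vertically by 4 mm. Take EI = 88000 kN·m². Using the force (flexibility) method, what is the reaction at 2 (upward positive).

Release the roller at 2. Primary structure: cantilever fixed at 1.
Free-end deflection of the primary structure under the applied loading (downward +):
  clockwise couple 113.5 at a = 0.92: M₀a(2L − a)/(2EI) = 526.3/EI
  point load 161.8 at a = 2.06: Pa²(3L − a)/(6EI) = 1652/EI
  point load 120.9 at a = 4.4: Pa²(3L − a)/(6EI) = 4720/EI
  δ_0 = 6899/EI
Flexibility coefficient — unit upward force at 2: δ_{22} = L³/(3EI) = 55.46/EI.
With EI = 88000 kN·m²: δ_0 = 0.078398 m and δ_{22} = 0.00063 m/kN.
Compatibility — the beam at 2 must follow the support down by 0.004 m: δ_0 − R_2·δ_{22} = 0.004, so R_2 = (0.078398 − 0.004)/0.00063 = 118.1 kN.

R_2 = 118.1 kN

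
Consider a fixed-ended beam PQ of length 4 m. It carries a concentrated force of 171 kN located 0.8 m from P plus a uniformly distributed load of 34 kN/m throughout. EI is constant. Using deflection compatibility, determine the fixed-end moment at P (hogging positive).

M_P = 132.9 kN·m

Release both end moments; the primary structure is a simply-supported span PQ with redundants M_P and M_Q.
End rotations of the released simple span under the applied load (×1/EI):
  at P: point load 171 at a = 0.8: Pab(L + b)/(6LEI) = 131.3/EI
  at Q: point load 171 at a = 0.8: Pab(L + a)/(6LEI) = 87.55/EI
  at P: UDL 34: wL³/(24EI) = 90.67/EI
  at Q: UDL 34: wL³/(24EI) = 90.67/EI
  θ_P0 = 222/EI,  θ_Q0 = 178.2/EI
Flexibility coefficients: a unit moment at one end gives L/(3EI) there and L/(6EI) at the far end, so f₁₁ = f₂₂ = 1.333/EI and f₁₂ = f₂₁ = 0.6667/EI.
Compatibility — zero rotation at each built-in end:
  1.333 M_P + 0.6667 M_Q = 222
  0.6667 M_P + 1.333 M_Q = 178.2
Solving the pair gives M_P = 132.9 kN·m and M_Q = 67.22 kN·m (hogging).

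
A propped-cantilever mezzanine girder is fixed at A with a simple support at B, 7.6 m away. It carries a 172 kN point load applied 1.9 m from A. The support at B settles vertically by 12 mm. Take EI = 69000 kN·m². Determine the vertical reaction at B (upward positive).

R_B = 9.123 kN

Release the roller at B. Primary structure: cantilever fixed at A.
Downward deflection at the released point B due to the loads:
  point load 172 at a = 1.9: Pa²(3L − a)/(6EI) = 2163/EI
Tip deflection under a unit load at B: L³/(3EI) = 146.3/EI.
With EI = 69000 kN·m²: δ_0 = 0.031346 m and δ_{BB} = 0.002121 m/kN.
Compatibility — the beam at B must follow the support down by 0.012 m: δ_0 − R_B·δ_{BB} = 0.012, so R_B = (0.031346 − 0.012)/0.002121 = 9.123 kN.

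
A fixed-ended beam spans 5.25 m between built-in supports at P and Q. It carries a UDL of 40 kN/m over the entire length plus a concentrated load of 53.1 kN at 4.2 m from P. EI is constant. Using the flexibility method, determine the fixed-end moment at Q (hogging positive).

M_Q = 127.6 kN·m

Release both end moments; the primary structure is a simply-supported span PQ with redundants M_P and M_Q.
On the primary (simply-supported) span, the end slopes from the loading are:
  at P: UDL 40: wL³/(24EI) = 241.2/EI
  at Q: UDL 40: wL³/(24EI) = 241.2/EI
  at P: point load 53.1 at a = 4.2: Pab(L + b)/(6LEI) = 46.83/EI
  at Q: point load 53.1 at a = 4.2: Pab(L + a)/(6LEI) = 70.25/EI
  θ_P0 = 288/EI,  θ_Q0 = 311.4/EI
Flexibility coefficients: a unit moment at one end gives L/(3EI) there and L/(6EI) at the far end, so f₁₁ = f₂₂ = 1.75/EI and f₁₂ = f₂₁ = 0.875/EI.
Compatibility — zero rotation at each built-in end:
  1.75 M_P + 0.875 M_Q = 288
  0.875 M_P + 1.75 M_Q = 311.4
Solving the pair gives M_P = 100.8 kN·m and M_Q = 127.6 kN·m (hogging).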